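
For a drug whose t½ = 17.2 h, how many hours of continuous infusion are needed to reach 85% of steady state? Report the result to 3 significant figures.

47.1 hours

k = ln 2 / 17.2 = 0.04030 h⁻¹
f = 1 − e^(−kt)  ⇒  t = −ln(1 − f) / k
t = −ln(1 − 0.85) / 0.04030 = 1.897 / 0.04030 ≈ 47.1 hours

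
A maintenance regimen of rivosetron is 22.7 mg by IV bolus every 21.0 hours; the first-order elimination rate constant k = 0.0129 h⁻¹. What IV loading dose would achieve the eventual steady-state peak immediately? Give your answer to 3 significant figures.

95.7 mg

Accumulation ratio R = 1 / (1 − e^(−kτ)) = 1 / (1 − e^(−0.01290×21.0)) = 1 / (1 − 0.7627) = 4.214
Loading dose = maintenance dose × R = 22.7 × 4.214 ≈ 95.7 mg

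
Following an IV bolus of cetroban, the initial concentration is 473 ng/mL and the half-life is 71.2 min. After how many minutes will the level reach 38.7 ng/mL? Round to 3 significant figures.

257 minutes

k = ln 2 / 71.2 = 0.009735 min⁻¹
C(t) = C₀ e^(−kt)  ⇒  t = ln(C₀/C) / k
t = ln(473/38.7) / 0.009735 = 2.503 / 0.009735 ≈ 257 minutes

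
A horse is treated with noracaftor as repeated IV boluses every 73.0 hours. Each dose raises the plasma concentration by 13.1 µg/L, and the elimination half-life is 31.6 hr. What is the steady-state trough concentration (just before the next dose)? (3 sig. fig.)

3.31 µg/L

k = ln 2 / 31.6 = 0.02194 hr⁻¹
Fraction remaining after one interval: e^(−kτ) = e^(−0.02194 × 73.0) = 0.2016
R = 1 / (1 − 0.2016) = 1.253
Css,max = 13.1 × 1.253 = 16.41 µg/L
Css,min = Css,max × e^(−kτ) = 16.41 × 0.2016 ≈ 3.31 µg/L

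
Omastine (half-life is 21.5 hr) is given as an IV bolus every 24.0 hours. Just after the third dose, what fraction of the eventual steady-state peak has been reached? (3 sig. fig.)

k = ln 2 / 21.5 = 0.03224 hr⁻¹
f_n = 1 − e^(−nkτ) = 1 − e^(−3 × 0.03224 × 24.0) = 1 − e^(−2.321) = 1 − 0.09815 ≈ 0.902

0.902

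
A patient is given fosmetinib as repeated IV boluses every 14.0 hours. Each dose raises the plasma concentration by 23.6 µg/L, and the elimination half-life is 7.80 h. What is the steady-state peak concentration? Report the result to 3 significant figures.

33.2 µg/L

k = ln 2 / 7.80 = 0.08887 h⁻¹
Fraction remaining after one interval: e^(−kτ) = e^(−0.08887 × 14.0) = 0.2882
R = 1 / (1 − 0.2882) = 1.405
Css,max = 23.6 × 1.405 ≈ 33.2 µg/L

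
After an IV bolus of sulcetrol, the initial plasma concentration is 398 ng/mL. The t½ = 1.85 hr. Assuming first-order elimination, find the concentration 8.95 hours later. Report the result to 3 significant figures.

13.9 ng/mL

k = ln 2 / 1.85 = 0.3747 hr⁻¹
8.95 hr is 4.838 half-lives, so C = 398 × (1/2)^4.838 = 398 × 0.03497 ≈ 13.9 ng/mL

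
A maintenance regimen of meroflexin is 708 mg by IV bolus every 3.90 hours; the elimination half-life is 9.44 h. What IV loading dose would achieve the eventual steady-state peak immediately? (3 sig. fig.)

2840 mg

k = ln 2 / 9.44 = 0.07343 h⁻¹
Accumulation ratio R = 1 / (1 − e^(−kτ)) = 1 / (1 − e^(−0.07343×3.90)) = 1 / (1 − 0.7510) = 4.016
Loading dose = maintenance dose × R = 708 × 4.016 ≈ 2840 mg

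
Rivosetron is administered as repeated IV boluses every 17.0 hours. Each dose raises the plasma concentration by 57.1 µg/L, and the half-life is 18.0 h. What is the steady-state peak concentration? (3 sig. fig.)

119 µg/L

k = ln 2 / 18.0 = 0.03851 h⁻¹
Fraction remaining after one interval: e^(−kτ) = e^(−0.03851 × 17.0) = 0.5196
R = 1 / (1 − 0.5196) = 2.082
Css,max = 57.1 × 2.082 ≈ 119 µg/L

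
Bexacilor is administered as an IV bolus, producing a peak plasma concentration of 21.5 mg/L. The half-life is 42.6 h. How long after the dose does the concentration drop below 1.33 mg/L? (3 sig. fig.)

171 hours

k = ln 2 / 42.6 = 0.01627 h⁻¹
C(t) = C₀ e^(−kt)  ⇒  t = ln(C₀/C) / k
t = ln(21.5/1.33) / 0.01627 = 2.783 / 0.01627 ≈ 171 hours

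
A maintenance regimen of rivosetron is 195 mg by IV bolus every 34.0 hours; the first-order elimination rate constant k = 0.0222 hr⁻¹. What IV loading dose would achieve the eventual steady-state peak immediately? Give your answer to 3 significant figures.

Accumulation ratio R = 1 / (1 − e^(−kτ)) = 1 / (1 − e^(−0.02220×34.0)) = 1 / (1 − 0.4701) = 1.887
Loading dose = maintenance dose × R = 195 × 1.887 ≈ 368 mg

368 mg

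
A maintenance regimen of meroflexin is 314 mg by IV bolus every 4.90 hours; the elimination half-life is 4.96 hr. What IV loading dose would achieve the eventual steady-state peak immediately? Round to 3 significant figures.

633 mg

k = ln 2 / 4.96 = 0.1397 hr⁻¹
Accumulation ratio R = 1 / (1 − e^(−kτ)) = 1 / (1 − e^(−0.1397×4.90)) = 1 / (1 − 0.5042) = 2.017
Loading dose = maintenance dose × R = 314 × 2.017 ≈ 633 mg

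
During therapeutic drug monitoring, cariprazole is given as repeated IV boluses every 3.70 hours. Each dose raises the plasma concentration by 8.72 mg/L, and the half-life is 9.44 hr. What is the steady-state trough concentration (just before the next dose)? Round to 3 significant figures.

k = ln 2 / 9.44 = 0.07343 hr⁻¹
Fraction remaining after one interval: e^(−kτ) = e^(−0.07343 × 3.70) = 0.7621
R = 1 / (1 − 0.7621) = 4.203
Css,max = 8.72 × 4.203 = 36.65 mg/L
Css,min = Css,max × e^(−kτ) = 36.65 × 0.7621 ≈ 27.9 mg/L

27.9 mg/L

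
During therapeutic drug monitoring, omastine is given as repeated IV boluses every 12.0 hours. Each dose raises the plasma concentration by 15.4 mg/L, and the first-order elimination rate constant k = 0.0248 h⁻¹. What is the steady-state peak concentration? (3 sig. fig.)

Fraction remaining after one interval: e^(−kτ) = e^(−0.02480 × 12.0) = 0.7426
R = 1 / (1 − 0.7426) = 3.885
Css,max = 15.4 × 3.885 ≈ 59.8 mg/L

59.8 mg/L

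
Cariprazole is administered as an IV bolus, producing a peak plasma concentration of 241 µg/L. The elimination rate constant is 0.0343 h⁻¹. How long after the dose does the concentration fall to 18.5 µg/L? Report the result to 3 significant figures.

C(t) = C₀ e^(−kt)  ⇒  t = ln(C₀/C) / k
t = ln(241/18.5) / 0.03430 = 2.567 / 0.03430 ≈ 74.8 hours

74.8 hours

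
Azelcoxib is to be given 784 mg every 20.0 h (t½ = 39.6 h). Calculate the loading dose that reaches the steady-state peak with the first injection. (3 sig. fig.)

k = ln 2 / 39.6 = 0.01750 h⁻¹
Accumulation ratio R = 1 / (1 − e^(−kτ)) = 1 / (1 − e^(−0.01750×20.0)) = 1 / (1 − 0.7046) = 3.386
Loading dose = maintenance dose × R = 784 × 3.386 ≈ 2650 mg

2650 mg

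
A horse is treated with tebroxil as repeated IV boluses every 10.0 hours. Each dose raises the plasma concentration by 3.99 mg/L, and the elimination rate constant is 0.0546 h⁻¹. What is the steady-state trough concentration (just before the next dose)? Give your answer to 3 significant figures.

5.49 mg/L

Fraction remaining after one interval: e^(−kτ) = e^(−0.05460 × 10.0) = 0.5793
R = 1 / (1 − 0.5793) = 2.377
Css,max = 3.99 × 2.377 = 9.483 mg/L
Css,min = Css,max × e^(−kτ) = 9.483 × 0.5793 ≈ 5.49 mg/L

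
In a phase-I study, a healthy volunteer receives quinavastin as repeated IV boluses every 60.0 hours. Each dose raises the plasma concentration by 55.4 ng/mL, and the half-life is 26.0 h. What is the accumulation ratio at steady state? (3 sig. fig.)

k = ln 2 / 26.0 = 0.02666 h⁻¹
Fraction remaining after one interval: e^(−kτ) = e^(−0.02666 × 60.0) = 0.2020
R = 1 / (1 − 0.2020) = 1 / 0.7980 ≈ 1.25

1.25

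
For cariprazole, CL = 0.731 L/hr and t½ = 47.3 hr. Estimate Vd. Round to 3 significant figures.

k = ln 2 / t½ = ln 2 / 47.3 = 0.01465 hr⁻¹
V = CL / k = 0.731 / 0.01465 ≈ 49.9 L

49.9 L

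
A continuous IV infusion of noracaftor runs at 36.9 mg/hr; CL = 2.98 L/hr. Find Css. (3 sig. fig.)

12.4 mg/L

Css = infusion rate / CL = 36.9 / 2.98 ≈ 12.4 mg/L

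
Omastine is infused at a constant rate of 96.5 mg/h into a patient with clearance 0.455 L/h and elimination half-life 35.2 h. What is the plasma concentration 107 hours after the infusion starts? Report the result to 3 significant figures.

186 µg/mL

Css = rate / CL = 96.5 / 0.455 = 212.1 µg/mL
k = ln 2 / 35.2 = 0.01969 h⁻¹
C(t) = Css (1 − e^(−kt)) = 212.1 × (1 − e^(−2.107)) = 212.1 × 0.8784 ≈ 186 µg/mL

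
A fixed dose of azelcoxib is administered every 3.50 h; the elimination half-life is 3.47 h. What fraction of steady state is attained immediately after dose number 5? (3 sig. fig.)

k = ln 2 / 3.47 = 0.1998 h⁻¹
f_n = 1 − e^(−nkτ) = 1 − e^(−5 × 0.1998 × 3.50) = 1 − e^(−3.496) = 1 − 0.03033 ≈ 0.970

0.970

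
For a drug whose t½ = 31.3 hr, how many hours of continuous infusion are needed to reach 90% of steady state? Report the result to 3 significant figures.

k = ln 2 / 31.3 = 0.02215 hr⁻¹
f = 1 − e^(−kt)  ⇒  t = −ln(1 − f) / k
t = −ln(1 − 0.9) / 0.02215 = 2.303 / 0.02215 ≈ 104 hours

104 hours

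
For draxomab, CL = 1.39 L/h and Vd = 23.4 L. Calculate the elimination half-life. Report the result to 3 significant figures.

k = CL / V = 1.39 / 23.4 = 0.05940 h⁻¹
t½ = ln 2 / k = ln 2 / 0.05940 ≈ 11.7 hours

11.7 hours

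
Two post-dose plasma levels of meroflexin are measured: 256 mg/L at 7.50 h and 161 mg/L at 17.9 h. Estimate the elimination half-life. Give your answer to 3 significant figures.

k = ln(C₁/C₂) / (t₂ − t₁) = ln(256/161) / (17.9 − 7.50)
  = 0.4638 / 10.40 = 0.04459 h⁻¹
t½ = ln 2 / k = ln 2 / 0.04459 ≈ 15.5 hours

15.5 hours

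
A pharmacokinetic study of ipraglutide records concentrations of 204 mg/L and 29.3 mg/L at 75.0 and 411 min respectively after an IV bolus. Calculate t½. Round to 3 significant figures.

k = ln(C₁/C₂) / (t₂ − t₁) = ln(204/29.3) / (411 − 75.0)
  = 1.941 / 336.0 = 0.005775 min⁻¹
t½ = ln 2 / k = ln 2 / 0.005775 ≈ 120 minutes

120 minutes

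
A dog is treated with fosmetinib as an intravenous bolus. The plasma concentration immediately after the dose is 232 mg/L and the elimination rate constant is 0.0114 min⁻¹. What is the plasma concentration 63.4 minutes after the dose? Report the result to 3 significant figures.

113 mg/L

C(t) = C₀ e^(−kt) = 232 × e^(−0.01140 × 63.4) = 232 × e^(−0.7228) = 232 × 0.4854 ≈ 113 mg/L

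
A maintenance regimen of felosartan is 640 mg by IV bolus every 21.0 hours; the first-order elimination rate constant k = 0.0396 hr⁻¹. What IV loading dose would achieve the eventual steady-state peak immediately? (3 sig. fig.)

1130 mg

Accumulation ratio R = 1 / (1 − e^(−kτ)) = 1 / (1 − e^(−0.03960×21.0)) = 1 / (1 − 0.4354) = 1.771
Loading dose = maintenance dose × R = 640 × 1.771 ≈ 1130 mg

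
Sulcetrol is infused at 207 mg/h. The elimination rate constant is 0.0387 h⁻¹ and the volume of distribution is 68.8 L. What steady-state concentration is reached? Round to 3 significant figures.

CL = k · V = 0.0387 × 68.8 = 2.663 L/h
Css = rate / CL = 207 / 2.663 ≈ 77.7 mg/L

77.7 mg/L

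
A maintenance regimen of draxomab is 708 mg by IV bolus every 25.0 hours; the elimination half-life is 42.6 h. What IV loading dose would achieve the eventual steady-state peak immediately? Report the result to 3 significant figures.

k = ln 2 / 42.6 = 0.01627 h⁻¹
Accumulation ratio R = 1 / (1 − e^(−kτ)) = 1 / (1 − e^(−0.01627×25.0)) = 1 / (1 − 0.6658) = 2.992
Loading dose = maintenance dose × R = 708 × 2.992 ≈ 2120 mg

2120 mg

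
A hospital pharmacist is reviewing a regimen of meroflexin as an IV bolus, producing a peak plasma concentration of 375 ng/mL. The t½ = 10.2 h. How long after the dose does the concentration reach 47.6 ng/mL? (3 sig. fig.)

30.4 hours

k = ln 2 / 10.2 = 0.06796 h⁻¹
C(t) = C₀ e^(−kt)  ⇒  t = ln(C₀/C) / k
t = ln(375/47.6) / 0.06796 = 2.064 / 0.06796 ≈ 30.4 hours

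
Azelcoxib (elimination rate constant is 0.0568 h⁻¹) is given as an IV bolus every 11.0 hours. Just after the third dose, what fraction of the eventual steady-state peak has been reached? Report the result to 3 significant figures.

0.847

f_n = 1 − e^(−nkτ) = 1 − e^(−3 × 0.05680 × 11.0) = 1 − e^(−1.874) = 1 − 0.1534 ≈ 0.847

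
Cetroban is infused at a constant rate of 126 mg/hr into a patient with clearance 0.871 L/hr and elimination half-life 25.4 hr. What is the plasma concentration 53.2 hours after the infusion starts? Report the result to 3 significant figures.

Css = rate / CL = 126 / 0.871 = 144.7 µg/mL
k = ln 2 / 25.4 = 0.02729 hr⁻¹
C(t) = Css (1 − e^(−kt)) = 144.7 × (1 − e^(−1.452)) = 144.7 × 0.7658 ≈ 111 µg/mL

111 µg/mL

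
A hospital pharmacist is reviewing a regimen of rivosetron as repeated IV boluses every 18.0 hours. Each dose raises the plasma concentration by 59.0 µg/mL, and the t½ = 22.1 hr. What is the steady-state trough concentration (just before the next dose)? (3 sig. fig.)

k = ln 2 / 22.1 = 0.03136 hr⁻¹
Fraction remaining after one interval: e^(−kτ) = e^(−0.03136 × 18.0) = 0.5686
R = 1 / (1 − 0.5686) = 2.318
Css,max = 59.0 × 2.318 = 136.8 µg/mL
Css,min = Css,max × e^(−kτ) = 136.8 × 0.5686 ≈ 77.8 µg/mL

77.8 µg/mL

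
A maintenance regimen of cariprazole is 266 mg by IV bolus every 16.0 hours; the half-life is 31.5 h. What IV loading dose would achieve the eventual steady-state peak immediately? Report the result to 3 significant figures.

k = ln 2 / 31.5 = 0.02200 h⁻¹
Accumulation ratio R = 1 / (1 − e^(−kτ)) = 1 / (1 − e^(−0.02200×16.0)) = 1 / (1 − 0.7032) = 3.370
Loading dose = maintenance dose × R = 266 × 3.370 ≈ 896 mg

896 mg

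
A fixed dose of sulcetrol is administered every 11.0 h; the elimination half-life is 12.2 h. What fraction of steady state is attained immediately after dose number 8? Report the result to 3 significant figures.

k = ln 2 / 12.2 = 0.05682 h⁻¹
f_n = 1 − e^(−nkτ) = 1 − e^(−8 × 0.05682 × 11.0) = 1 − e^(−5.000) = 1 − 0.006740 ≈ 0.993

0.993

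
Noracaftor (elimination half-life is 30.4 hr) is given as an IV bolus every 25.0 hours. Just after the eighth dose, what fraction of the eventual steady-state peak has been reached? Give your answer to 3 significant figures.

0.990

k = ln 2 / 30.4 = 0.02280 hr⁻¹
f_n = 1 − e^(−nkτ) = 1 − e^(−8 × 0.02280 × 25.0) = 1 − e^(−4.560) = 1 − 0.01046 ≈ 0.990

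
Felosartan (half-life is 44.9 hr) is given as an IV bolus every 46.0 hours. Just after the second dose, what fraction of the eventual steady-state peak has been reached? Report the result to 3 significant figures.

0.758

k = ln 2 / 44.9 = 0.01544 hr⁻¹
f_n = 1 − e^(−nkτ) = 1 − e^(−2 × 0.01544 × 46.0) = 1 − e^(−1.420) = 1 − 0.2417 ≈ 0.758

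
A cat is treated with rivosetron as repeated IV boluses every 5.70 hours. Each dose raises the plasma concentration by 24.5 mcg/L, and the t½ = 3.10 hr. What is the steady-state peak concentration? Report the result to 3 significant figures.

34.0 mcg/L

k = ln 2 / 3.10 = 0.2236 hr⁻¹
Fraction remaining after one interval: e^(−kτ) = e^(−0.2236 × 5.70) = 0.2796
R = 1 / (1 − 0.2796) = 1.388
Css,max = 24.5 × 1.388 ≈ 34.0 mcg/L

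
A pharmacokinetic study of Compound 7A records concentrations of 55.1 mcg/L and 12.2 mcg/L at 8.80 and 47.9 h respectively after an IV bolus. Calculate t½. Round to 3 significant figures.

k = ln(C₁/C₂) / (t₂ − t₁) = ln(55.1/12.2) / (47.9 − 8.80)
  = 1.508 / 39.10 = 0.03856 h⁻¹
t½ = ln 2 / k = ln 2 / 0.03856 ≈ 18.0 hours

18.0 hours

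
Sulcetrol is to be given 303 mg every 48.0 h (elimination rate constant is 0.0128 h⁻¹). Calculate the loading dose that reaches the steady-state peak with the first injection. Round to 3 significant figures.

660 mg

Accumulation ratio R = 1 / (1 − e^(−kτ)) = 1 / (1 − e^(−0.01280×48.0)) = 1 / (1 − 0.5410) = 2.178
Loading dose = maintenance dose × R = 303 × 2.178 ≈ 660 mg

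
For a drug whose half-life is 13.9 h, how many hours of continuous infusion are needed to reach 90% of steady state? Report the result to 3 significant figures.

k = ln 2 / 13.9 = 0.04987 h⁻¹
f = 1 − e^(−kt)  ⇒  t = −ln(1 − f) / k
t = −ln(1 − 0.9) / 0.04987 = 2.303 / 0.04987 ≈ 46.2 hours

46.2 hours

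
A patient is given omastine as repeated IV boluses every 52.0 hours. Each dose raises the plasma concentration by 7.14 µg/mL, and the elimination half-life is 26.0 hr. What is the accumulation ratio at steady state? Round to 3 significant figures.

1.33

k = ln 2 / 26.0 = 0.02666 hr⁻¹
Fraction remaining after one interval: e^(−kτ) = e^(−0.02666 × 52.0) = 0.2500
R = 1 / (1 − 0.2500) = 1 / 0.7500 ≈ 1.33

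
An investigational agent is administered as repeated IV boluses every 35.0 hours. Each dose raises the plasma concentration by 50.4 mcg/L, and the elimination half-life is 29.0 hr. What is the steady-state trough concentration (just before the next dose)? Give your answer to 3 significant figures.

38.5 mcg/L

k = ln 2 / 29.0 = 0.02390 hr⁻¹
Fraction remaining after one interval: e^(−kτ) = e^(−0.02390 × 35.0) = 0.4332
R = 1 / (1 − 0.4332) = 1.764
Css,max = 50.4 × 1.764 = 88.92 mcg/L
Css,min = Css,max × e^(−kτ) = 88.92 × 0.4332 ≈ 38.5 mcg/L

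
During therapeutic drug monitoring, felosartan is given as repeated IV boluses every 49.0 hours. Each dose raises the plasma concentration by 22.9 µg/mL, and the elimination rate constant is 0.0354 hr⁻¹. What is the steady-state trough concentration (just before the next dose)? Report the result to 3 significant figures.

4.91 µg/mL

Fraction remaining after one interval: e^(−kτ) = e^(−0.03540 × 49.0) = 0.1765
R = 1 / (1 − 0.1765) = 1.214
Css,max = 22.9 × 1.214 = 27.81 µg/mL
Css,min = Css,max × e^(−kτ) = 27.81 × 0.1765 ≈ 4.91 µg/mL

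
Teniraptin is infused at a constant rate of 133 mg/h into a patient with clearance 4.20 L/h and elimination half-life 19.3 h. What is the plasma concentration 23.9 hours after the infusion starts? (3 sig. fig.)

Css = rate / CL = 133 / 4.20 = 31.67 µg/mL
k = ln 2 / 19.3 = 0.03591 h⁻¹
C(t) = Css (1 − e^(−kt)) = 31.67 × (1 − e^(−0.8584)) = 31.67 × 0.5761 ≈ 18.2 µg/mL

18.2 µg/mL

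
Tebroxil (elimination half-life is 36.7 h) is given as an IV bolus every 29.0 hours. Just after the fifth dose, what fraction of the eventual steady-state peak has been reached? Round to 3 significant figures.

k = ln 2 / 36.7 = 0.01889 h⁻¹
f_n = 1 − e^(−nkτ) = 1 − e^(−5 × 0.01889 × 29.0) = 1 − e^(−2.739) = 1 − 0.06466 ≈ 0.935

0.935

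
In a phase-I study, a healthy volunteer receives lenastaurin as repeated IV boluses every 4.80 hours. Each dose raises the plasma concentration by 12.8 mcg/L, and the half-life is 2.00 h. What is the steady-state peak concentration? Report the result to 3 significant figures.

k = ln 2 / 2.00 = 0.3466 h⁻¹
Fraction remaining after one interval: e^(−kτ) = e^(−0.3466 × 4.80) = 0.1895
R = 1 / (1 − 0.1895) = 1.234
Css,max = 12.8 × 1.234 ≈ 15.8 mcg/L

15.8 mcg/L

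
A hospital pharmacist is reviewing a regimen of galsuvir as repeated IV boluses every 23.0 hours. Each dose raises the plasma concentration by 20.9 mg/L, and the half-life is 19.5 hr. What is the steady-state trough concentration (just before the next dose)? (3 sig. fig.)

16.5 mg/L

k = ln 2 / 19.5 = 0.03555 hr⁻¹
Fraction remaining after one interval: e^(−kτ) = e^(−0.03555 × 23.0) = 0.4415
R = 1 / (1 − 0.4415) = 1.791
Css,max = 20.9 × 1.791 = 37.42 mg/L
Css,min = Css,max × e^(−kτ) = 37.42 × 0.4415 ≈ 16.5 mg/L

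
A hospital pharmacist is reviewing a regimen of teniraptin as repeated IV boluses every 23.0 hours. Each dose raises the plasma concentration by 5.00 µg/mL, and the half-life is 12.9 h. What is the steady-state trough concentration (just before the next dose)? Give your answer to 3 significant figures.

2.05 µg/mL

k = ln 2 / 12.9 = 0.05373 h⁻¹
Fraction remaining after one interval: e^(−kτ) = e^(−0.05373 × 23.0) = 0.2906
R = 1 / (1 − 0.2906) = 1.410
Css,max = 5.00 × 1.410 = 7.048 µg/mL
Css,min = Css,max × e^(−kτ) = 7.048 × 0.2906 ≈ 2.05 µg/mL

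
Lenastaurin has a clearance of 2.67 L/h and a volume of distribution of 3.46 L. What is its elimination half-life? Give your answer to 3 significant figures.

k = CL / V = 2.67 / 3.46 = 0.7717 h⁻¹
t½ = ln 2 / k = ln 2 / 0.7717 ≈ 0.898 hours

0.898 hours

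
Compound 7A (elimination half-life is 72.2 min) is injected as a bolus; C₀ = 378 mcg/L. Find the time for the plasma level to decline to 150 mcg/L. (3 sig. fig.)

96.3 minutes

k = ln 2 / 72.2 = 0.009600 min⁻¹
C(t) = C₀ e^(−kt)  ⇒  t = ln(C₀/C) / k
t = ln(378/150) / 0.009600 = 0.9243 / 0.009600 ≈ 96.3 minutes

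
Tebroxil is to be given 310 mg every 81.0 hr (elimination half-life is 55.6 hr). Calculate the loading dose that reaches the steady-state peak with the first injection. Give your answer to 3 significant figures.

488 mg

k = ln 2 / 55.6 = 0.01247 hr⁻¹
Accumulation ratio R = 1 / (1 − e^(−kτ)) = 1 / (1 − e^(−0.01247×81.0)) = 1 / (1 − 0.3643) = 1.573
Loading dose = maintenance dose × R = 310 × 1.573 ≈ 488 mg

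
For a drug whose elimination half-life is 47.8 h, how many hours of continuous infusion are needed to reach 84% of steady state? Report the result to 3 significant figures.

k = ln 2 / 47.8 = 0.01450 h⁻¹
f = 1 − e^(−kt)  ⇒  t = −ln(1 − f) / k
t = −ln(1 − 0.84) / 0.01450 = 1.833 / 0.01450 ≈ 126 hours

126 hours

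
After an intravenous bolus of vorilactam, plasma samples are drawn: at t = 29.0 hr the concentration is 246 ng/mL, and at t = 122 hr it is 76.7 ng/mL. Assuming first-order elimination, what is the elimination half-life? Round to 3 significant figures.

55.3 hours

k = ln(C₁/C₂) / (t₂ − t₁) = ln(246/76.7) / (122 − 29.0)
  = 1.165 / 93.00 = 0.01253 hr⁻¹
t½ = ln 2 / k = ln 2 / 0.01253 ≈ 55.3 hours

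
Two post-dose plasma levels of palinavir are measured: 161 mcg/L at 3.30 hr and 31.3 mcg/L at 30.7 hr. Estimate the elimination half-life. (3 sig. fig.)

11.6 hours

k = ln(C₁/C₂) / (t₂ − t₁) = ln(161/31.3) / (30.7 − 3.30)
  = 1.638 / 27.40 = 0.05977 hr⁻¹
t½ = ln 2 / k = ln 2 / 0.05977 ≈ 11.6 hours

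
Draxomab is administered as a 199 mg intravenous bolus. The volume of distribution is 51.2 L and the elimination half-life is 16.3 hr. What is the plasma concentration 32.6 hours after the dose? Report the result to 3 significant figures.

0.972 mg/L

C₀ = dose / V = 199 / 51.2 = 3.887 mg/L
k = ln 2 / 16.3 = 0.04252 hr⁻¹
C(t) = C₀ e^(−kt) = 3.887 × e^(−0.04252 × 32.6) = 3.887 × e^(−1.386) = 3.887 × 0.2500 ≈ 0.972 mg/L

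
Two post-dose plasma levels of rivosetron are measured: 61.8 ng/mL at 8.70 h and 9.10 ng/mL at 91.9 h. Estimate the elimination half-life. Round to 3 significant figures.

k = ln(C₁/C₂) / (t₂ − t₁) = ln(61.8/9.10) / (91.9 − 8.70)
  = 1.916 / 83.20 = 0.02302 h⁻¹
t½ = ln 2 / k = ln 2 / 0.02302 ≈ 30.1 hours

30.1 hours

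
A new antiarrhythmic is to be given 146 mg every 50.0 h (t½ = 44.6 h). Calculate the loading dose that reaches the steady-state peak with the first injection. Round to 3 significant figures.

270 mg

k = ln 2 / 44.6 = 0.01554 h⁻¹
Accumulation ratio R = 1 / (1 − e^(−kτ)) = 1 / (1 − e^(−0.01554×50.0)) = 1 / (1 − 0.4598) = 1.851
Loading dose = maintenance dose × R = 146 × 1.851 ≈ 270 mg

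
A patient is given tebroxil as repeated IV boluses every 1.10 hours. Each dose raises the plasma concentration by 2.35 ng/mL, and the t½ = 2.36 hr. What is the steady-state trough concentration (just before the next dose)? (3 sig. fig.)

k = ln 2 / 2.36 = 0.2937 hr⁻¹
Fraction remaining after one interval: e^(−kτ) = e^(−0.2937 × 1.10) = 0.7239
R = 1 / (1 − 0.7239) = 3.622
Css,max = 2.35 × 3.622 = 8.512 ng/mL
Css,min = Css,max × e^(−kτ) = 8.512 × 0.7239 ≈ 6.16 ng/mL

6.16 ng/mL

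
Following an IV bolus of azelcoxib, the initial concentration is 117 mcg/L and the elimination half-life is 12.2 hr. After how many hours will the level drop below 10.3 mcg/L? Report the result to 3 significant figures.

k = ln 2 / 12.2 = 0.05682 hr⁻¹
C(t) = C₀ e^(−kt)  ⇒  t = ln(C₀/C) / k
t = ln(117/10.3) / 0.05682 = 2.430 / 0.05682 ≈ 42.8 hours

42.8 hours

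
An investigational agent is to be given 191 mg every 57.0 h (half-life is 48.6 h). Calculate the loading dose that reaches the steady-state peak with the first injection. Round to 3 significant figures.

343 mg

k = ln 2 / 48.6 = 0.01426 h⁻¹
Accumulation ratio R = 1 / (1 − e^(−kτ)) = 1 / (1 − e^(−0.01426×57.0)) = 1 / (1 − 0.4435) = 1.797
Loading dose = maintenance dose × R = 191 × 1.797 ≈ 343 mg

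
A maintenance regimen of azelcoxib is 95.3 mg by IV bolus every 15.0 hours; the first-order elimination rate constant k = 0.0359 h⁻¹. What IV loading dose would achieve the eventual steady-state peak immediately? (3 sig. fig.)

Accumulation ratio R = 1 / (1 − e^(−kτ)) = 1 / (1 − e^(−0.03590×15.0)) = 1 / (1 − 0.5836) = 2.402
Loading dose = maintenance dose × R = 95.3 × 2.402 ≈ 229 mg

229 mg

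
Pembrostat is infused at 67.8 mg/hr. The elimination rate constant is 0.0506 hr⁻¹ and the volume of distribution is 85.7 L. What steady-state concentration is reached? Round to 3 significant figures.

CL = k · V = 0.0506 × 85.7 = 4.336 L/hr
Css = rate / CL = 67.8 / 4.336 ≈ 15.6 µg/mL

15.6 µg/mL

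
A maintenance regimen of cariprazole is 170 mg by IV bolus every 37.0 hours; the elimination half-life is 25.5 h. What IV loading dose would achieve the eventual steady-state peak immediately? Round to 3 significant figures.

268 mg

k = ln 2 / 25.5 = 0.02718 h⁻¹
Accumulation ratio R = 1 / (1 − e^(−kτ)) = 1 / (1 − e^(−0.02718×37.0)) = 1 / (1 − 0.3658) = 1.577
Loading dose = maintenance dose × R = 170 × 1.577 ≈ 268 mg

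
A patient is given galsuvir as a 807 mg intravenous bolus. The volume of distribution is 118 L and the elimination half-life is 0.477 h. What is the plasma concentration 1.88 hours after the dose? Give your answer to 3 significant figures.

0.445 µg/mL

C₀ = dose / V = 807 / 118 = 6.839 µg/mL
k = ln 2 / 0.477 = 1.453 h⁻¹
C(t) = C₀ e^(−kt) = 6.839 × e^(−1.453 × 1.88) = 6.839 × e^(−2.732) = 6.839 × 0.06510 ≈ 0.445 µg/mL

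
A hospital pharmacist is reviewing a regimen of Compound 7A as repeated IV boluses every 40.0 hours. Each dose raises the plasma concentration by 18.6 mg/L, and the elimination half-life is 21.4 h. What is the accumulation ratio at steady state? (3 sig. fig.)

1.38

k = ln 2 / 21.4 = 0.03239 h⁻¹
Fraction remaining after one interval: e^(−kτ) = e^(−0.03239 × 40.0) = 0.2737
R = 1 / (1 − 0.2737) = 1 / 0.7263 ≈ 1.38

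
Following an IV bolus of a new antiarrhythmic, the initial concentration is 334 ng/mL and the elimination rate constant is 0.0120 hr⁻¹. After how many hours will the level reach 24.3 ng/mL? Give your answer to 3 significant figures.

C(t) = C₀ e^(−kt)  ⇒  t = ln(C₀/C) / k
t = ln(334/24.3) / 0.01200 = 2.621 / 0.01200 ≈ 218 hours

218 hours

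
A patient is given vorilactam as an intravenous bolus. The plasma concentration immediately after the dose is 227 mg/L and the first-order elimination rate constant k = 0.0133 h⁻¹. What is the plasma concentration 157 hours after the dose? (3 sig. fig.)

C(t) = C₀ e^(−kt) = 227 × e^(−0.01330 × 157) = 227 × e^(−2.088) = 227 × 0.1239 ≈ 28.1 mg/L

28.1 mg/L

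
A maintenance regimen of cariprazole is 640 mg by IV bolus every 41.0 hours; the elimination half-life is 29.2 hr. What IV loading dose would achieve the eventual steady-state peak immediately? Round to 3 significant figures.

k = ln 2 / 29.2 = 0.02374 hr⁻¹
Accumulation ratio R = 1 / (1 − e^(−kτ)) = 1 / (1 − e^(−0.02374×41.0)) = 1 / (1 − 0.3779) = 1.607
Loading dose = maintenance dose × R = 640 × 1.607 ≈ 1030 mg

1030 mg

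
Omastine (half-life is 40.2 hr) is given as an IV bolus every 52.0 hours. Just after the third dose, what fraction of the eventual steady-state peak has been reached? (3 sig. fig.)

0.932

k = ln 2 / 40.2 = 0.01724 hr⁻¹
f_n = 1 − e^(−nkτ) = 1 − e^(−3 × 0.01724 × 52.0) = 1 − e^(−2.690) = 1 − 0.06789 ≈ 0.932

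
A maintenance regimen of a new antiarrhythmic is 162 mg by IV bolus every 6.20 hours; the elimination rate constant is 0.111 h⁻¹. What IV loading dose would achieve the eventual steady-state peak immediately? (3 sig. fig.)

326 mg

Accumulation ratio R = 1 / (1 − e^(−kτ)) = 1 / (1 − e^(−0.1110×6.20)) = 1 / (1 − 0.5025) = 2.010
Loading dose = maintenance dose × R = 162 × 2.010 ≈ 326 mg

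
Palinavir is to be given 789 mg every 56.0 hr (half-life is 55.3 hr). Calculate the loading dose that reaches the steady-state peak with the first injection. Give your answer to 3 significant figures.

1560 mg

k = ln 2 / 55.3 = 0.01253 hr⁻¹
Accumulation ratio R = 1 / (1 − e^(−kτ)) = 1 / (1 − e^(−0.01253×56.0)) = 1 / (1 − 0.4956) = 1.983
Loading dose = maintenance dose × R = 789 × 1.983 ≈ 1560 mg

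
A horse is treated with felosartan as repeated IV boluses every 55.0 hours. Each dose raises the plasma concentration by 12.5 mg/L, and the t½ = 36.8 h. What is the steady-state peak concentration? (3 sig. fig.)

k = ln 2 / 36.8 = 0.01884 h⁻¹
Fraction remaining after one interval: e^(−kτ) = e^(−0.01884 × 55.0) = 0.3549
R = 1 / (1 − 0.3549) = 1.550
Css,max = 12.5 × 1.550 ≈ 19.4 mg/L

19.4 mg/L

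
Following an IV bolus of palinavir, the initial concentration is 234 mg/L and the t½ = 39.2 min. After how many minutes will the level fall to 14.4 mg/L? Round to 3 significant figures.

k = ln 2 / 39.2 = 0.01768 min⁻¹
C(t) = C₀ e^(−kt)  ⇒  t = ln(C₀/C) / k
t = ln(234/14.4) / 0.01768 = 2.788 / 0.01768 ≈ 158 minutes

158 minutes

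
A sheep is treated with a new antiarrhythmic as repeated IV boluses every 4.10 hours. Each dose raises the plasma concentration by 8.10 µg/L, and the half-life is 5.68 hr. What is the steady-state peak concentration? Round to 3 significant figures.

k = ln 2 / 5.68 = 0.1220 hr⁻¹
Fraction remaining after one interval: e^(−kτ) = e^(−0.1220 × 4.10) = 0.6063
R = 1 / (1 − 0.6063) = 2.540
Css,max = 8.10 × 2.540 ≈ 20.6 µg/L

20.6 µg/L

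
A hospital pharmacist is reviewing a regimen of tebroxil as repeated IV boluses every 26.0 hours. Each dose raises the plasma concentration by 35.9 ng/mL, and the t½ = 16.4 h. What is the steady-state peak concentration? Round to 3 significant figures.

k = ln 2 / 16.4 = 0.04227 h⁻¹
Fraction remaining after one interval: e^(−kτ) = e^(−0.04227 × 26.0) = 0.3332
R = 1 / (1 − 0.3332) = 1.500
Css,max = 35.9 × 1.500 ≈ 53.8 ng/mL

53.8 ng/mL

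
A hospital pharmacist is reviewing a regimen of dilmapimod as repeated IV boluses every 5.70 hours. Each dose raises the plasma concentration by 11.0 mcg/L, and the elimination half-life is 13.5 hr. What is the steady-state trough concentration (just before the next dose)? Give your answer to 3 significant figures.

k = ln 2 / 13.5 = 0.05134 hr⁻¹
Fraction remaining after one interval: e^(−kτ) = e^(−0.05134 × 5.70) = 0.7463
R = 1 / (1 − 0.7463) = 3.941
Css,max = 11.0 × 3.941 = 43.35 mcg/L
Css,min = Css,max × e^(−kτ) = 43.35 × 0.7463 ≈ 32.4 mcg/L

32.4 mcg/L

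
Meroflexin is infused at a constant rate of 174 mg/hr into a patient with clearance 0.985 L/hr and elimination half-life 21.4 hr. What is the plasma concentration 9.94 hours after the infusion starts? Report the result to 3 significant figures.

48.6 mg/L

Css = rate / CL = 174 / 0.985 = 176.6 mg/L
k = ln 2 / 21.4 = 0.03239 hr⁻¹
C(t) = Css (1 − e^(−kt)) = 176.6 × (1 − e^(−0.3220)) = 176.6 × 0.2753 ≈ 48.6 mg/L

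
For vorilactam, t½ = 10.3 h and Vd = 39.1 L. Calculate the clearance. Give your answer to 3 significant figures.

2.63 L/h

k = ln 2 / t½ = ln 2 / 10.3 = 0.06730 h⁻¹
CL = k · V = 0.06730 × 39.1 ≈ 2.63 L/h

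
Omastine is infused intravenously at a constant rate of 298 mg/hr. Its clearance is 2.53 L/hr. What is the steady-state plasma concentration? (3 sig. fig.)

Css = infusion rate / CL = 298 / 2.53 ≈ 118 mg/L

118 mg/L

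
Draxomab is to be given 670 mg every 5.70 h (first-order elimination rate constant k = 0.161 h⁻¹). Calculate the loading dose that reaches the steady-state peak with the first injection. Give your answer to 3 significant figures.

Accumulation ratio R = 1 / (1 − e^(−kτ)) = 1 / (1 − e^(−0.1610×5.70)) = 1 / (1 − 0.3994) = 1.665
Loading dose = maintenance dose × R = 670 × 1.665 ≈ 1120 mg

1120 mg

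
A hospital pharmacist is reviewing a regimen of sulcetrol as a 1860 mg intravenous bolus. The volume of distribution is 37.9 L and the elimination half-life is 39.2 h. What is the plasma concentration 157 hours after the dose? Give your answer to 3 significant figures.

C₀ = dose / V = 1860 / 37.9 = 49.08 µg/mL
k = ln 2 / 39.2 = 0.01768 h⁻¹
C(t) = C₀ e^(−kt) = 49.08 × e^(−0.01768 × 157) = 49.08 × e^(−2.776) = 49.08 × 0.06228 ≈ 3.06 µg/mL

3.06 µg/mL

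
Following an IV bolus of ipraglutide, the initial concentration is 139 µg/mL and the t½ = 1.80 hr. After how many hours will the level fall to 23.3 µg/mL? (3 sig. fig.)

4.64 hours

k = ln 2 / 1.80 = 0.3851 hr⁻¹
C(t) = C₀ e^(−kt)  ⇒  t = ln(C₀/C) / k
t = ln(139/23.3) / 0.3851 = 1.786 / 0.3851 ≈ 4.64 hours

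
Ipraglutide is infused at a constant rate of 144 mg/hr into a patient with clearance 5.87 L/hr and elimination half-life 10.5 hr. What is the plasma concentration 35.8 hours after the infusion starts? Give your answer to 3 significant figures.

22.2 µg/mL

Css = rate / CL = 144 / 5.87 = 24.53 µg/mL
k = ln 2 / 10.5 = 0.06601 hr⁻¹
C(t) = Css (1 − e^(−kt)) = 24.53 × (1 − e^(−2.363)) = 24.53 × 0.9059 ≈ 22.2 µg/mL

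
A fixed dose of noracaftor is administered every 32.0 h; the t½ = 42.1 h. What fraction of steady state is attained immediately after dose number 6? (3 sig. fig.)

0.958

k = ln 2 / 42.1 = 0.01646 h⁻¹
f_n = 1 − e^(−nkτ) = 1 − e^(−6 × 0.01646 × 32.0) = 1 − e^(−3.161) = 1 − 0.04238 ≈ 0.958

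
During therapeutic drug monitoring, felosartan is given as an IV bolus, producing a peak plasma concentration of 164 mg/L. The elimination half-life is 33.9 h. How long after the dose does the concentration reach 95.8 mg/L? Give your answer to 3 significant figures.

26.3 hours

k = ln 2 / 33.9 = 0.02045 h⁻¹
C(t) = C₀ e^(−kt)  ⇒  t = ln(C₀/C) / k
t = ln(164/95.8) / 0.02045 = 0.5376 / 0.02045 ≈ 26.3 hours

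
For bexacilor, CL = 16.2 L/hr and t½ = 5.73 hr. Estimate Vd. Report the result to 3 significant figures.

134 L

k = ln 2 / t½ = ln 2 / 5.73 = 0.1210 hr⁻¹
V = CL / k = 16.2 / 0.1210 ≈ 134 L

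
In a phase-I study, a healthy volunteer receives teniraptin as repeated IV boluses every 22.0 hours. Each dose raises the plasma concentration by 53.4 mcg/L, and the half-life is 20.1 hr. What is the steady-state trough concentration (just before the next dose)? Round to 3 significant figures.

47.0 mcg/L

k = ln 2 / 20.1 = 0.03448 hr⁻¹
Fraction remaining after one interval: e^(−kτ) = e^(−0.03448 × 22.0) = 0.4683
R = 1 / (1 − 0.4683) = 1.881
Css,max = 53.4 × 1.881 = 100.4 mcg/L
Css,min = Css,max × e^(−kτ) = 100.4 × 0.4683 ≈ 47.0 mcg/L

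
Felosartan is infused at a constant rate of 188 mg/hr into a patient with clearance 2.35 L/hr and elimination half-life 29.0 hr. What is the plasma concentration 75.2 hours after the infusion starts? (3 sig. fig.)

66.7 µg/mL

Css = rate / CL = 188 / 2.35 = 80.00 µg/mL
k = ln 2 / 29.0 = 0.02390 hr⁻¹
C(t) = Css (1 − e^(−kt)) = 80.00 × (1 − e^(−1.797)) = 80.00 × 0.8343 ≈ 66.7 µg/mL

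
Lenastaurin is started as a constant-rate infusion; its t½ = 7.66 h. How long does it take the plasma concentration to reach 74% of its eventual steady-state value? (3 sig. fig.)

14.9 hours

k = ln 2 / 7.66 = 0.09049 h⁻¹
f = 1 − e^(−kt)  ⇒  t = −ln(1 − f) / k
t = −ln(1 − 0.74) / 0.09049 = 1.347 / 0.09049 ≈ 14.9 hours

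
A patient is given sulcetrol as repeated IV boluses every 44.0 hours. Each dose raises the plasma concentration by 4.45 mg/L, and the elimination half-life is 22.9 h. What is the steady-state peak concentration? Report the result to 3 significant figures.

6.05 mg/L

k = ln 2 / 22.9 = 0.03027 h⁻¹
Fraction remaining after one interval: e^(−kτ) = e^(−0.03027 × 44.0) = 0.2640
R = 1 / (1 − 0.2640) = 1.359
Css,max = 4.45 × 1.359 ≈ 6.05 mg/L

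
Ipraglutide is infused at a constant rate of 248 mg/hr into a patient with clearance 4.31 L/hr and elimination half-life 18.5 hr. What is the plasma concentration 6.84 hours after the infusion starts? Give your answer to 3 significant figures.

Css = rate / CL = 248 / 4.31 = 57.54 mg/L
k = ln 2 / 18.5 = 0.03747 hr⁻¹
C(t) = Css (1 − e^(−kt)) = 57.54 × (1 − e^(−0.2563)) = 57.54 × 0.2261 ≈ 13.0 mg/L

13.0 mg/L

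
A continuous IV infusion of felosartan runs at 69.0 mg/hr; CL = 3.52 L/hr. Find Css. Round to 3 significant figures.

Css = infusion rate / CL = 69.0 / 3.52 ≈ 19.6 µg/mL

19.6 µg/mL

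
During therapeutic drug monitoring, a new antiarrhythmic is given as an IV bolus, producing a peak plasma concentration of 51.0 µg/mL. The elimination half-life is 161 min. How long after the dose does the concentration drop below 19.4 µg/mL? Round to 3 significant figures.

225 minutes

k = ln 2 / 161 = 0.004305 min⁻¹
C(t) = C₀ e^(−kt)  ⇒  t = ln(C₀/C) / k
t = ln(51.0/19.4) / 0.004305 = 0.9666 / 0.004305 ≈ 225 minutes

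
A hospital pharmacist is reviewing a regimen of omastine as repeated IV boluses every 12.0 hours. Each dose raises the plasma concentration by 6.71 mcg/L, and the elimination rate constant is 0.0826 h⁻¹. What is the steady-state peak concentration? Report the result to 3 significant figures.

Fraction remaining after one interval: e^(−kτ) = e^(−0.08260 × 12.0) = 0.3711
R = 1 / (1 − 0.3711) = 1.590
Css,max = 6.71 × 1.590 ≈ 10.7 mcg/L

10.7 mcg/L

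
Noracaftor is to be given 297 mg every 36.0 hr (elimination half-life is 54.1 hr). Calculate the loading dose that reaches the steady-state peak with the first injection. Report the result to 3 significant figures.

k = ln 2 / 54.1 = 0.01281 hr⁻¹
Accumulation ratio R = 1 / (1 − e^(−kτ)) = 1 / (1 − e^(−0.01281×36.0)) = 1 / (1 − 0.6305) = 2.706
Loading dose = maintenance dose × R = 297 × 2.706 ≈ 804 mg

804 mg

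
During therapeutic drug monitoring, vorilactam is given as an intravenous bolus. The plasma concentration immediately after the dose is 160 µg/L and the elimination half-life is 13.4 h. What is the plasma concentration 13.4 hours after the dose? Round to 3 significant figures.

k = ln 2 / 13.4 = 0.05173 h⁻¹
C(t) = C₀ e^(−kt) = 160 × e^(−0.05173 × 13.4) = 160 × e^(−0.6931) = 160 × 0.5000 ≈ 80.0 µg/L

80.0 µg/L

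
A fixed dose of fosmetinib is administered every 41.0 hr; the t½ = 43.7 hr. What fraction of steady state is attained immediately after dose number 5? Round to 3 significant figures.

0.961

k = ln 2 / 43.7 = 0.01586 hr⁻¹
f_n = 1 − e^(−nkτ) = 1 − e^(−5 × 0.01586 × 41.0) = 1 − e^(−3.252) = 1 − 0.03871 ≈ 0.961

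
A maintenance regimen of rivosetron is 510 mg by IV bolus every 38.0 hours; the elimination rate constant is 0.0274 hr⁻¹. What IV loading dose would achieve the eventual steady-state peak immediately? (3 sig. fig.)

Accumulation ratio R = 1 / (1 − e^(−kτ)) = 1 / (1 − e^(−0.02740×38.0)) = 1 / (1 − 0.3530) = 1.546
Loading dose = maintenance dose × R = 510 × 1.546 ≈ 788 mg

788 mg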